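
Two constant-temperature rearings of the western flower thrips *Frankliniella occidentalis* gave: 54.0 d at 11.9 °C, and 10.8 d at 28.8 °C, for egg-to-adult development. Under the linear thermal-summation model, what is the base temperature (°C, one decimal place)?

7.7 °C

Equal thermal constants: D₁(T₁ − T_b) = D₂(T₂ − T_b).
54.0·(11.9 − T_b) = 10.8·(28.8 − T_b)
T_b = (54.0·11.9 − 10.8·28.8) / (54.0 − 10.8) = 331.56 / 43.2 = 7.675 °C ≈ 7.7 °C.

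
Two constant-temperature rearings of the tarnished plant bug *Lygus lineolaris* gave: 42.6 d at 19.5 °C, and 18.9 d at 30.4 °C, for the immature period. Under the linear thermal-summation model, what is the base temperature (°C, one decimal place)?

Linear rate model ⇒ the product D·(T − T_b) is constant across temperatures.
42.6·(19.5 − T_b) = 18.9·(30.4 − T_b)
T_b = (42.6·19.5 − 18.9·30.4) / (42.6 − 18.9) = 256.14 / 23.7 = 10.808 °C ≈ 10.8 °C.

10.8 °C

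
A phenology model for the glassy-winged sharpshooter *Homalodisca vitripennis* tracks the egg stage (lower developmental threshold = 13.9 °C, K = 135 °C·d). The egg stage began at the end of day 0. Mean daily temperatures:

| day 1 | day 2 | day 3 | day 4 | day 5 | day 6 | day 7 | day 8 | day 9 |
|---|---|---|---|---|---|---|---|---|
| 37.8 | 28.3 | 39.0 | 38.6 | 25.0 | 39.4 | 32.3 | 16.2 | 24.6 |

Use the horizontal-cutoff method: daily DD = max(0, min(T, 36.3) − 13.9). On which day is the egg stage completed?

Daily DD above 13.9 °C (capped at 22.4): 22.4, 14.4, 22.4, 22.4, 11.1, 22.4, 18.4, 2.3, 10.7.
Cumulative: 22.4, 36.8, 59.2, 81.6, 92.7, 115.1, 133.5, 135.8, 146.5.
The total first reaches 135 DD on day 8.

day 8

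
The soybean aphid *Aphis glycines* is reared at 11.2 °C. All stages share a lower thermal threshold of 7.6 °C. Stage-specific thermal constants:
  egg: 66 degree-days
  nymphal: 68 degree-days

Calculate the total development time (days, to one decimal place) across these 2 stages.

37.2 days

Daily accumulation at 11.2 °C = 11.2 − 7.6 = 3.6 DD/day.
Total K = 66 + 68 = 134 DD.
Total duration = 134 / 3.6 = 37.222 ≈ 37.2 days.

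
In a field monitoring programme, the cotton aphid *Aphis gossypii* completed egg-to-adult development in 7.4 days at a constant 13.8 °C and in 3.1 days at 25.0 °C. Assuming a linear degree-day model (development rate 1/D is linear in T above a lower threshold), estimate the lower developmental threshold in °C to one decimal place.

Equal thermal constants: D₁(T₁ − T_b) = D₂(T₂ − T_b).
7.4·(13.8 − T_b) = 3.1·(25.0 − T_b)
T_b = (7.4·13.8 − 3.1·25.0) / (7.4 − 3.1) = 24.62 / 4.3 = 5.726 °C ≈ 5.7 °C.

5.7 °C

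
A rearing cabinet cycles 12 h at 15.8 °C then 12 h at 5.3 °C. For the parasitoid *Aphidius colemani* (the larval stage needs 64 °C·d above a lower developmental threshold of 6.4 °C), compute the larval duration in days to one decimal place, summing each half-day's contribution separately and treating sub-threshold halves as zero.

13.6 days

Day half: max(0, 15.8 − 6.4) × 0.5 = 9.4 × 0.5 = 4.70 DD.
Night half: max(0, 5.3 − 6.4) × 0.5 = 0.0 × 0.5 = 0.00 DD.
Per 24 h: 4.70 DD/day.
Duration = 64 / 4.70 = 13.617 ≈ 13.6 days.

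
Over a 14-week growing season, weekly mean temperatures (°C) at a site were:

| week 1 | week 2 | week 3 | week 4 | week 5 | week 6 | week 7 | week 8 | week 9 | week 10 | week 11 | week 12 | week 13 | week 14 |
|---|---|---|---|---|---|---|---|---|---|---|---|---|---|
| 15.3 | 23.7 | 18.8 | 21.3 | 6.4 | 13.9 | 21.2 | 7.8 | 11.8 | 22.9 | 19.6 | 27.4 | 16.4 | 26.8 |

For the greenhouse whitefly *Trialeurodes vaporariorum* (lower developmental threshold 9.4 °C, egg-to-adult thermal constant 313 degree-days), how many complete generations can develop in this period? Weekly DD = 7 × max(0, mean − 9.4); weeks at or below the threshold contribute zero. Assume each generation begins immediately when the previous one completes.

Weekly DD (7 × max(0, T̄ − 9.4)): 41.3, 100.1, 65.8, 83.3, 0.0, 31.5, 82.6, 0.0, 16.8, 94.5, 71.4, 126.0, 49.0, 121.8.
Season total = 884.1 DD.
Complete generations = ⌊884.1 / 313⌋ = 2.

2 generations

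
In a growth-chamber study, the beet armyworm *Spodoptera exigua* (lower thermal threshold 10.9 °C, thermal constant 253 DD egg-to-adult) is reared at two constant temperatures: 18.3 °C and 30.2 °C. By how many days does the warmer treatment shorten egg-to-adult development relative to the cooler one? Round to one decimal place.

At 18.3 °C: 253 / (18.3 − 10.9) = 253 / 7.4 = 34.189 d.
At 30.2 °C: 253 / (30.2 − 10.9) = 253 / 19.3 = 13.109 d.
Difference = |34.189 − 13.109| = 21.080 ≈ 21.1 days.

21.1 days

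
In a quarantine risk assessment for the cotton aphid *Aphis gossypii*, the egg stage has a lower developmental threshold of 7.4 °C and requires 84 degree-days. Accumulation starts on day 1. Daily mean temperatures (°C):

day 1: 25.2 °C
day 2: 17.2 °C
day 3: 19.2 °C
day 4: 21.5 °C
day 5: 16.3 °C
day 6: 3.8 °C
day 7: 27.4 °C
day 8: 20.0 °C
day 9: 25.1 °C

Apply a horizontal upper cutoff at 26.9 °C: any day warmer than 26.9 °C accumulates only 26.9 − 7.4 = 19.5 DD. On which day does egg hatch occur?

day 8

Daily DD above 7.4 °C (capped at 19.5): 17.8, 9.8, 11.8, 14.1, 8.9, 0.0, 19.5, 12.6, 17.7.
Cumulative: 17.8, 27.6, 39.4, 53.5, 62.4, 62.4, 81.9, 94.5, 112.2.
The total first reaches 84 DD on day 8.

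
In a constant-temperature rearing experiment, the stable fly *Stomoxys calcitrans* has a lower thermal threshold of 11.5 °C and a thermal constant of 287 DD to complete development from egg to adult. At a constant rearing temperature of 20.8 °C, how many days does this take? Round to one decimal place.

30.9 days

Daily accumulation = 20.8 − 11.5 = 9.3 DD/day.
Duration = 287 / 9.3 = 30.860 ≈ 30.9 days.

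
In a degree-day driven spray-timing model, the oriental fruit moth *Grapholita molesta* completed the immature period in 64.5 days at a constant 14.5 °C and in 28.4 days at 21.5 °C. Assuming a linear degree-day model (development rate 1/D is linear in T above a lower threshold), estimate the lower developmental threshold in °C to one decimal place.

9.0 °C

Linear rate model ⇒ the product D·(T − T_b) is constant across temperatures.
64.5·(14.5 − T_b) = 28.4·(21.5 − T_b)
T_b = (64.5·14.5 − 28.4·21.5) / (64.5 − 28.4) = 324.65 / 36.1 = 8.993 °C ≈ 9.0 °C.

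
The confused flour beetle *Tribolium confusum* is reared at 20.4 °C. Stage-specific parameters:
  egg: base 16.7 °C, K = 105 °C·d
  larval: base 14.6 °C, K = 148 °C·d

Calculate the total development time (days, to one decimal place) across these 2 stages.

53.9 days

egg: 105 / (20.4 − 16.7) = 105 / 3.7 = 28.378 d.
larval: 148 / (20.4 − 14.6) = 148 / 5.8 = 25.517 d.
Sum = 53.896 ≈ 53.9 days.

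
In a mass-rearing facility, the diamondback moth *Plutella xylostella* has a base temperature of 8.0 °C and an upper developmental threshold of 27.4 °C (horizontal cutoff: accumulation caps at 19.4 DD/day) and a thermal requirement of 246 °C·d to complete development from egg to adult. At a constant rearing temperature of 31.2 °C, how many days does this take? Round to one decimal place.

12.7 days

Temperature 31.2 °C exceeds the upper threshold, so daily accumulation caps at 27.4 − 8.0 = 19.4 DD/day.
Duration = 246 / 19.4 = 12.680 ≈ 12.7 days.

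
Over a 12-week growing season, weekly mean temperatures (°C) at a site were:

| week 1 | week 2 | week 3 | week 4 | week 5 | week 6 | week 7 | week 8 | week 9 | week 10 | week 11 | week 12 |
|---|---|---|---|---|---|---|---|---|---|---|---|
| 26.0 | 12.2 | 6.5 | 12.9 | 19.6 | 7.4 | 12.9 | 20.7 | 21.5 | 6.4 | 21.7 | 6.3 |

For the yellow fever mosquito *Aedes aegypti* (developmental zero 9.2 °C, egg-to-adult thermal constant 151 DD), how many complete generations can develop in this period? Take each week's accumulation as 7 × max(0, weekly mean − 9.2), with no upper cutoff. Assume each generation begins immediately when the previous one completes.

Weekly DD (7 × max(0, T̄ − 9.2)): 117.6, 21.0, 0.0, 25.9, 72.8, 0.0, 25.9, 80.5, 86.1, 0.0, 87.5, 0.0.
Season total = 517.3 DD.
Complete generations = ⌊517.3 / 151⌋ = 3.

3 generations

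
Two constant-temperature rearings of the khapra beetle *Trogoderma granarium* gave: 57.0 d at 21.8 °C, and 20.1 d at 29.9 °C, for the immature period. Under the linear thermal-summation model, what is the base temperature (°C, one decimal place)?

Under the model K = D·(T − T_b), so D₁·(T₁ − T_b) = D₂·(T₂ − T_b).
57.0·(21.8 − T_b) = 20.1·(29.9 − T_b)
T_b = (57.0·21.8 − 20.1·29.9) / (57.0 − 20.1) = 641.61 / 36.9 = 17.388 °C ≈ 17.4 °C.

17.4 °C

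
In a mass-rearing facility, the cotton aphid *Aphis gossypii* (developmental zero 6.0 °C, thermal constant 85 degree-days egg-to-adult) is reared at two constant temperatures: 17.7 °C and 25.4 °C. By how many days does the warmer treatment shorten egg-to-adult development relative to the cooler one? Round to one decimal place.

2.9 days

At 17.7 °C: 85 / (17.7 − 6.0) = 85 / 11.7 = 7.265 d.
At 25.4 °C: 85 / (25.4 − 6.0) = 85 / 19.4 = 4.381 d.
Difference = |7.265 − 4.381| = 2.884 ≈ 2.9 days.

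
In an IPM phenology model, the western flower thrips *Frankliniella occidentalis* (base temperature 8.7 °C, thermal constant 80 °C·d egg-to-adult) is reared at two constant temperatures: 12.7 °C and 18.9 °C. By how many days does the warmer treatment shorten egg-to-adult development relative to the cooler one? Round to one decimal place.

At 12.7 °C: 80 / (12.7 − 8.7) = 80 / 4.0 = 20.000 d.
At 18.9 °C: 80 / (18.9 − 8.7) = 80 / 10.2 = 7.843 d.
Difference = |20.000 − 7.843| = 12.157 ≈ 12.2 days.

12.2 days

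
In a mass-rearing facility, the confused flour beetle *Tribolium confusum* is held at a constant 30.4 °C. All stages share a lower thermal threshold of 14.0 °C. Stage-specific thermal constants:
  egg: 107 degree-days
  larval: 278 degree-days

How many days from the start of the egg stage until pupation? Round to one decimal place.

23.5 days

Daily accumulation at 30.4 °C = 30.4 − 14.0 = 16.4 DD/day.
Total K = 107 + 278 = 385 DD.
Total duration = 385 / 16.4 = 23.476 ≈ 23.5 days.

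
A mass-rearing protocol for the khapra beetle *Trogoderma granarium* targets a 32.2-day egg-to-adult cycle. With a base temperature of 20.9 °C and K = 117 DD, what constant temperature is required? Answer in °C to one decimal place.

Required daily accumulation = 117 / 32.2 = 3.634 DD/day.
T = T_base + 3.634 = 20.9 + 3.634 = 24.534 ≈ 24.5 °C.

24.5 °C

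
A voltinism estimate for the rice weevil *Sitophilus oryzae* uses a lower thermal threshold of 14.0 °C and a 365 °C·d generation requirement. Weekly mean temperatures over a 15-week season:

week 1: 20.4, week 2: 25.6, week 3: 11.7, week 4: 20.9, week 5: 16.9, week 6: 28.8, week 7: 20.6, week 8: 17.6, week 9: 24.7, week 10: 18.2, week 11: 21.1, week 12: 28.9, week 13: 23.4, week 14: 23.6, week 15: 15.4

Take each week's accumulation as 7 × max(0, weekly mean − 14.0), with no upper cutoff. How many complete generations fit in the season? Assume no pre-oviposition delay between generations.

2 generations

Weekly DD (7 × max(0, T̄ − 14.0)): 44.8, 81.2, 0.0, 48.3, 20.3, 103.6, 46.2, 25.2, 74.9, 29.4, 49.7, 104.3, 65.8, 67.2, 9.8.
Season total = 770.7 DD.
Complete generations = ⌊770.7 / 365⌋ = 2.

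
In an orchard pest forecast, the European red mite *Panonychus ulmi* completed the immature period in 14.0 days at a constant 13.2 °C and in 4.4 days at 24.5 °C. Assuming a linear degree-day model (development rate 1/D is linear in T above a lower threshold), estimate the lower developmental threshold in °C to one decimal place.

8.0 °C

Equal thermal constants: D₁(T₁ − T_b) = D₂(T₂ − T_b).
14.0·(13.2 − T_b) = 4.4·(24.5 − T_b)
T_b = (14.0·13.2 − 4.4·24.5) / (14.0 − 4.4) = 77.00 / 9.6 = 8.021 °C ≈ 8.0 °C.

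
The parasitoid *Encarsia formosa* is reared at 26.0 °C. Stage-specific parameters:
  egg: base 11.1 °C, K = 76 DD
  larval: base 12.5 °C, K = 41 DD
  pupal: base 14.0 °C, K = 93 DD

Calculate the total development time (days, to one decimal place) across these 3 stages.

egg: 76 / (26.0 − 11.1) = 76 / 14.9 = 5.101 d.
larval: 41 / (26.0 − 12.5) = 41 / 13.5 = 3.037 d.
pupal: 93 / (26.0 − 14.0) = 93 / 12.0 = 7.750 d.
Sum = 15.888 ≈ 15.9 days.

15.9 days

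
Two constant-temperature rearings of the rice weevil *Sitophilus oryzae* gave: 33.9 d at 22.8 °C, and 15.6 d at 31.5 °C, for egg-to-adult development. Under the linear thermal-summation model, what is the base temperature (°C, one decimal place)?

Linear rate model ⇒ the product D·(T − T_b) is constant across temperatures.
33.9·(22.8 − T_b) = 15.6·(31.5 − T_b)
T_b = (33.9·22.8 − 15.6·31.5) / (33.9 − 15.6) = 281.52 / 18.3 = 15.384 °C ≈ 15.4 °C.

15.4 °C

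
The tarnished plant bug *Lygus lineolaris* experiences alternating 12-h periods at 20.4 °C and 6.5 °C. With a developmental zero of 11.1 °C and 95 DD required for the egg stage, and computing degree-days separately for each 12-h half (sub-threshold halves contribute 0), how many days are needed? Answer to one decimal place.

20.4 days

Day half: max(0, 20.4 − 11.1) × 0.5 = 9.3 × 0.5 = 4.65 DD.
Night half: max(0, 6.5 − 11.1) × 0.5 = 0.0 × 0.5 = 0.00 DD.
Per 24 h: 4.65 DD/day.
Duration = 95 / 4.65 = 20.430 ≈ 20.4 days.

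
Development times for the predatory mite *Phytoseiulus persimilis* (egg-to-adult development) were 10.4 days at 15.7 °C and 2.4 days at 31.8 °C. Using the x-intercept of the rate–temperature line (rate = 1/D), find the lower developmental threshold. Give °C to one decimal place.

Equal thermal constants: D₁(T₁ − T_b) = D₂(T₂ − T_b).
10.4·(15.7 − T_b) = 2.4·(31.8 − T_b)
T_b = (10.4·15.7 − 2.4·31.8) / (10.4 − 2.4) = 86.96 / 8.0 = 10.870 °C ≈ 10.9 °C.

10.9 °C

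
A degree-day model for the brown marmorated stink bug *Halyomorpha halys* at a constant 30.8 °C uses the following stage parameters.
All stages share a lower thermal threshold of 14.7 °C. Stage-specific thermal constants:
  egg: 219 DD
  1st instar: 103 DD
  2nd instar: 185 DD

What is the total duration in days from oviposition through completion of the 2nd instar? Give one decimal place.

31.5 days

Daily accumulation at 30.8 °C = 30.8 − 14.7 = 16.1 DD/day.
Total K = 219 + 103 + 185 = 507 DD.
Total duration = 507 / 16.1 = 31.491 ≈ 31.5 days.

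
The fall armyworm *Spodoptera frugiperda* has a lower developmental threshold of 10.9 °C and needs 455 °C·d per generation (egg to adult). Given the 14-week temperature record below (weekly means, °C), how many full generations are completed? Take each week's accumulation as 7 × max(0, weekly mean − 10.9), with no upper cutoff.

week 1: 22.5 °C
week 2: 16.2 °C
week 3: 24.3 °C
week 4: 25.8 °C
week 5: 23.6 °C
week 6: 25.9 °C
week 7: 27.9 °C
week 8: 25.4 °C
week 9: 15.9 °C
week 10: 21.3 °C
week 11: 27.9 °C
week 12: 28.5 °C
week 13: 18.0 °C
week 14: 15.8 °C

2 generations

Weekly DD (7 × max(0, T̄ − 10.9)): 81.2, 37.1, 93.8, 104.3, 88.9, 105.0, 119.0, 101.5, 35.0, 72.8, 119.0, 123.2, 49.7, 34.3.
Season total = 1164.8 DD.
Complete generations = ⌊1164.8 / 455⌋ = 2.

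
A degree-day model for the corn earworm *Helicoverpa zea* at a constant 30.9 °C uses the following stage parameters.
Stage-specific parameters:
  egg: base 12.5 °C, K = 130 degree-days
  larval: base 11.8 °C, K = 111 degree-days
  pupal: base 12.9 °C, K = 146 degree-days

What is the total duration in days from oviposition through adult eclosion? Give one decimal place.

egg: 130 / (30.9 − 12.5) = 130 / 18.4 = 7.065 d.
larval: 111 / (30.9 − 11.8) = 111 / 19.1 = 5.812 d.
pupal: 146 / (30.9 − 12.9) = 146 / 18.0 = 8.111 d.
Sum = 20.988 ≈ 21.0 days.

21.0 days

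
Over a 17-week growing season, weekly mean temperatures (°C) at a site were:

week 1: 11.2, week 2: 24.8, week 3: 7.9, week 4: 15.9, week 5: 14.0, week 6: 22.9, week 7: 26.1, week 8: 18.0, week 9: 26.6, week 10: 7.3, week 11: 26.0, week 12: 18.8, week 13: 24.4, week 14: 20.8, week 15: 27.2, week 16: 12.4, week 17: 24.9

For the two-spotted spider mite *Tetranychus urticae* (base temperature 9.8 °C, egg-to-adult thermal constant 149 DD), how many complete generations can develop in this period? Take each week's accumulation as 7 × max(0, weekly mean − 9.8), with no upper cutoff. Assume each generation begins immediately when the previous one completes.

7 generations

Weekly DD (7 × max(0, T̄ − 9.8)): 9.8, 105.0, 0.0, 42.7, 29.4, 91.7, 114.1, 57.4, 117.6, 0.0, 113.4, 63.0, 102.2, 77.0, 121.8, 18.2, 105.7.
Season total = 1169.0 DD.
Complete generations = ⌊1169.0 / 149⌋ = 7.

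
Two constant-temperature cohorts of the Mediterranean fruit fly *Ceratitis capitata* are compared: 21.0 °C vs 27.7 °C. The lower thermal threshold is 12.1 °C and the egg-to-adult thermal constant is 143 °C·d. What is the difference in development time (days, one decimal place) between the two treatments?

6.9 days

At 21.0 °C: 143 / (21.0 − 12.1) = 143 / 8.9 = 16.067 d.
At 27.7 °C: 143 / (27.7 − 12.1) = 143 / 15.6 = 9.167 d.
Difference = |16.067 − 9.167| = 6.901 ≈ 6.9 days.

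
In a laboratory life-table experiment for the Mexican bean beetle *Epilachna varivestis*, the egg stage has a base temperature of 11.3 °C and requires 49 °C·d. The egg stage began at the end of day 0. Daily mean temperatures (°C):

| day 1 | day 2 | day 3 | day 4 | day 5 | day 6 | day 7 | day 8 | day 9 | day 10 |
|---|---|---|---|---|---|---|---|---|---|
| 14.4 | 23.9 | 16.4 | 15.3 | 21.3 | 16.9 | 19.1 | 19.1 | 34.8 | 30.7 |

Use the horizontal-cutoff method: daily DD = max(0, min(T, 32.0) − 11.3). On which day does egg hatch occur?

day 8

Daily DD above 11.3 °C (capped at 20.7): 3.1, 12.6, 5.1, 4.0, 10.0, 5.6, 7.8, 7.8, 20.7, 19.4.
Cumulative: 3.1, 15.7, 20.8, 24.8, 34.8, 40.4, 48.2, 56.0, 76.7, 96.1.
The total first reaches 49 DD on day 8.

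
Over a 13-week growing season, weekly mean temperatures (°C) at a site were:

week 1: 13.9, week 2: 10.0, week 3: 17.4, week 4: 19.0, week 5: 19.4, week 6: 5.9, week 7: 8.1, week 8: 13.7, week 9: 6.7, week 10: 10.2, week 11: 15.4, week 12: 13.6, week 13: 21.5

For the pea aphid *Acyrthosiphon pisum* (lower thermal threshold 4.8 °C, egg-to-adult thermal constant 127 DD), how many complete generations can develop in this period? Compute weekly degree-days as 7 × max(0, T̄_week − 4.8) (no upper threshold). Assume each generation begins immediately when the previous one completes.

6 generations

Weekly DD (7 × max(0, T̄ − 4.8)): 63.7, 36.4, 88.2, 99.4, 102.2, 7.7, 23.1, 62.3, 13.3, 37.8, 74.2, 61.6, 116.9.
Season total = 786.8 DD.
Complete generations = ⌊786.8 / 127⌋ = 6.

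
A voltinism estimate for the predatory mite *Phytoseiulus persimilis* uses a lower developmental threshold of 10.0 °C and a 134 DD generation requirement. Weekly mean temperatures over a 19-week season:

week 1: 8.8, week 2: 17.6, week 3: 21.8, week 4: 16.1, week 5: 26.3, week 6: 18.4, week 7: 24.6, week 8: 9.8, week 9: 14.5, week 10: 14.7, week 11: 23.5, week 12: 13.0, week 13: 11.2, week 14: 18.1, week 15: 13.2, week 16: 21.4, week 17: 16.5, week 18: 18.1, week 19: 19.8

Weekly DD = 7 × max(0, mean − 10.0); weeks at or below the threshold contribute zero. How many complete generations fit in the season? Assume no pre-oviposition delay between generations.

Weekly DD (7 × max(0, T̄ − 10.0)): 0.0, 53.2, 82.6, 42.7, 114.1, 58.8, 102.2, 0.0, 31.5, 32.9, 94.5, 21.0, 8.4, 56.7, 22.4, 79.8, 45.5, 56.7, 68.6.
Season total = 971.6 DD.
Complete generations = ⌊971.6 / 134⌋ = 7.

7 generations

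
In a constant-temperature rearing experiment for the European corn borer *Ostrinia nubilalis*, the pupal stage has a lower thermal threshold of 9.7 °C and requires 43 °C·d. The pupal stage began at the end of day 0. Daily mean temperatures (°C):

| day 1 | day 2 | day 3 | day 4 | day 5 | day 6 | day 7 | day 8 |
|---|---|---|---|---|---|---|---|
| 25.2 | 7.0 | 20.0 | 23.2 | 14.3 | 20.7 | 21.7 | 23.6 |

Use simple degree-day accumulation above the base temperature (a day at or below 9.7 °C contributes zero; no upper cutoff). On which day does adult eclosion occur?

day 5

Daily DD above 9.7 °C: 15.5, 0.0, 10.3, 13.5, 4.6, 11.0, 12.0, 13.9.
Cumulative: 15.5, 15.5, 25.8, 39.3, 43.9, 54.9, 66.9, 80.8.
The total first reaches 43 DD on day 5.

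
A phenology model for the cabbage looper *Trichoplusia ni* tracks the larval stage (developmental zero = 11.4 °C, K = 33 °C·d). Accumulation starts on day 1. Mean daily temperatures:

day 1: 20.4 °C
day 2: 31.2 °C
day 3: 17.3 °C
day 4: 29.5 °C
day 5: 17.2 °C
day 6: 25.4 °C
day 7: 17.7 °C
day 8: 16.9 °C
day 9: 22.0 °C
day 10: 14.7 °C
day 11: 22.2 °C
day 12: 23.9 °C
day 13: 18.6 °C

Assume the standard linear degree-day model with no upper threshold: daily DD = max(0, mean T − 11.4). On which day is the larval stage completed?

day 3

Daily DD above 11.4 °C: 9.0, 19.8, 5.9, 18.1, 5.8, 14.0, 6.3, 5.5, 10.6, 3.3, 10.8, 12.5, 7.2.
Cumulative: 9.0, 28.8, 34.7, 52.8, 58.6, 72.6, 78.9, 84.4, 95.0, 98.3, 109.1, 121.6, 128.8.
The total first reaches 33 DD on day 3.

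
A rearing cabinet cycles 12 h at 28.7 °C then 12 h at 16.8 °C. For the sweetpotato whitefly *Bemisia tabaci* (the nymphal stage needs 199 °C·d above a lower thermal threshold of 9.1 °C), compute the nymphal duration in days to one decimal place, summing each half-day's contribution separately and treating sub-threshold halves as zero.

14.6 days

Day half: max(0, 28.7 − 9.1) × 0.5 = 19.6 × 0.5 = 9.80 DD.
Night half: max(0, 16.8 − 9.1) × 0.5 = 7.7 × 0.5 = 3.85 DD.
Per 24 h: 13.65 DD/day.
Duration = 199 / 13.65 = 14.579 ≈ 14.6 days.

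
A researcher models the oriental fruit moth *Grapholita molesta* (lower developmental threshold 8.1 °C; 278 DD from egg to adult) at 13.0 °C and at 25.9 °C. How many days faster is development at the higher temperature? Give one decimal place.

At 13.0 °C: 278 / (13.0 − 8.1) = 278 / 4.9 = 56.735 d.
At 25.9 °C: 278 / (25.9 − 8.1) = 278 / 17.8 = 15.618 d.
Difference = |56.735 − 15.618| = 41.117 ≈ 41.1 days.

41.1 days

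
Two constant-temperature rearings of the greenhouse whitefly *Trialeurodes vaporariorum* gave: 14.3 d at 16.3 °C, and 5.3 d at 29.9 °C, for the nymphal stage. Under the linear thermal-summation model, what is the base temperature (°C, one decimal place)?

Under the model K = D·(T − T_b), so D₁·(T₁ − T_b) = D₂·(T₂ − T_b).
14.3·(16.3 − T_b) = 5.3·(29.9 − T_b)
T_b = (14.3·16.3 − 5.3·29.9) / (14.3 − 5.3) = 74.62 / 9.0 = 8.291 °C ≈ 8.3 °C.

8.3 °C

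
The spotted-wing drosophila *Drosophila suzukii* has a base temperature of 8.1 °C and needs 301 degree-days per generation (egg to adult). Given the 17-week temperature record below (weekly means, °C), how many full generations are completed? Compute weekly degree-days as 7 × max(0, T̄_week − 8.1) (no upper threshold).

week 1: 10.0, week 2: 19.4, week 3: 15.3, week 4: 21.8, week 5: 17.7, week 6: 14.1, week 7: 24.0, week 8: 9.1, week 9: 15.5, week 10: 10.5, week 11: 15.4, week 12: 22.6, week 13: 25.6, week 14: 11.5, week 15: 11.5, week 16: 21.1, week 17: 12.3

Weekly DD (7 × max(0, T̄ − 8.1)): 13.3, 79.1, 50.4, 95.9, 67.2, 42.0, 111.3, 7.0, 51.8, 16.8, 51.1, 101.5, 122.5, 23.8, 23.8, 91.0, 29.4.
Season total = 977.9 DD.
Complete generations = ⌊977.9 / 301⌋ = 3.

3 generations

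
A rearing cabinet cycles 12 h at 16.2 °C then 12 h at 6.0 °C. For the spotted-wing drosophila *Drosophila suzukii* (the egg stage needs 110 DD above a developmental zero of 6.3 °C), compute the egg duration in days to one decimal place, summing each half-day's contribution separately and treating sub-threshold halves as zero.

Day half: max(0, 16.2 − 6.3) × 0.5 = 9.9 × 0.5 = 4.95 DD.
Night half: max(0, 6.0 − 6.3) × 0.5 = 0.0 × 0.5 = 0.00 DD.
Per 24 h: 4.95 DD/day.
Duration = 110 / 4.95 = 22.222 ≈ 22.2 days.

22.2 days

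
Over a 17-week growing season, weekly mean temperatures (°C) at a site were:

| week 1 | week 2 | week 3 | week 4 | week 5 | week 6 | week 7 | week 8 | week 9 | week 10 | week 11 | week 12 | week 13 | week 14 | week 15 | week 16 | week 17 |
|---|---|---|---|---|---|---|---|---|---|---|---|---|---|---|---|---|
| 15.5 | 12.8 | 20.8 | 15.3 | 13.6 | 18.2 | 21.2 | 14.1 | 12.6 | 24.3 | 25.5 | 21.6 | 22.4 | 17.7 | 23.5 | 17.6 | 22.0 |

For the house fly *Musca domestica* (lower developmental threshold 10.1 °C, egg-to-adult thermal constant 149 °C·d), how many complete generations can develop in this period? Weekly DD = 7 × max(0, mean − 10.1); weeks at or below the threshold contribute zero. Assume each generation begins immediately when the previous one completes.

Weekly DD (7 × max(0, T̄ − 10.1)): 37.8, 18.9, 74.9, 36.4, 24.5, 56.7, 77.7, 28.0, 17.5, 99.4, 107.8, 80.5, 86.1, 53.2, 93.8, 52.5, 83.3.
Season total = 1029.0 DD.
Complete generations = ⌊1029.0 / 149⌋ = 6.

6 generations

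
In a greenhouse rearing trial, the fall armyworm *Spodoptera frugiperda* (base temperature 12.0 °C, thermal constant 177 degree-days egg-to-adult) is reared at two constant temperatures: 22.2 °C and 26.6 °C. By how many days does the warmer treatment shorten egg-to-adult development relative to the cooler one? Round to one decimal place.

5.2 days

At 22.2 °C: 177 / (22.2 − 12.0) = 177 / 10.2 = 17.353 d.
At 26.6 °C: 177 / (26.6 − 12.0) = 177 / 14.6 = 12.123 d.
Difference = |17.353 − 12.123| = 5.230 ≈ 5.2 days.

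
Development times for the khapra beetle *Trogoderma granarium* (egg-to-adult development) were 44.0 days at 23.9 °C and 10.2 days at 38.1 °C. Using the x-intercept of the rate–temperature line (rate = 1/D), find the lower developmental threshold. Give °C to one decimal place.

19.6 °C

Under the model K = D·(T − T_b), so D₁·(T₁ − T_b) = D₂·(T₂ − T_b).
44.0·(23.9 − T_b) = 10.2·(38.1 − T_b)
T_b = (44.0·23.9 − 10.2·38.1) / (44.0 − 10.2) = 662.98 / 33.8 = 19.615 °C ≈ 19.6 °C.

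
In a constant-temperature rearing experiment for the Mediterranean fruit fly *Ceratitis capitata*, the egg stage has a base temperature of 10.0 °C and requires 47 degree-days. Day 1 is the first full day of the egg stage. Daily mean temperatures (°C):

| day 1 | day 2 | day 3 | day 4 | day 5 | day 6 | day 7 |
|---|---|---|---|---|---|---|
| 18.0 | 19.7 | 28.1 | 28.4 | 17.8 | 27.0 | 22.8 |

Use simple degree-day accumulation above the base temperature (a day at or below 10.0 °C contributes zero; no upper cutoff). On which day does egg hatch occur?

day 4

Daily DD above 10.0 °C: 8.0, 9.7, 18.1, 18.4, 7.8, 17.0, 12.8.
Cumulative: 8.0, 17.7, 35.8, 54.2, 62.0, 79.0, 91.8.
The total first reaches 47 DD on day 4.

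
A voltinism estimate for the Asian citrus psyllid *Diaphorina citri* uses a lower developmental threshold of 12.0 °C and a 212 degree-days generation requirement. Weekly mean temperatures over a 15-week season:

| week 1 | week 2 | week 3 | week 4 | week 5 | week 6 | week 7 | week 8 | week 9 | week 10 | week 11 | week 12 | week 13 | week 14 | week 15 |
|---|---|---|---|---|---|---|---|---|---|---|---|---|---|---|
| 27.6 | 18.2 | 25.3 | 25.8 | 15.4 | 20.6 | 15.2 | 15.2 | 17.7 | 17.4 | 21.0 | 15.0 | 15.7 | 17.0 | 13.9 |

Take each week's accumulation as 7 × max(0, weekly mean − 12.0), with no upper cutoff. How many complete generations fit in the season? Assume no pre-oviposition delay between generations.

3 generations

Weekly DD (7 × max(0, T̄ − 12.0)): 109.2, 43.4, 93.1, 96.6, 23.8, 60.2, 22.4, 22.4, 39.9, 37.8, 63.0, 21.0, 25.9, 35.0, 13.3.
Season total = 707.0 DD.
Complete generations = ⌊707.0 / 212⌋ = 3.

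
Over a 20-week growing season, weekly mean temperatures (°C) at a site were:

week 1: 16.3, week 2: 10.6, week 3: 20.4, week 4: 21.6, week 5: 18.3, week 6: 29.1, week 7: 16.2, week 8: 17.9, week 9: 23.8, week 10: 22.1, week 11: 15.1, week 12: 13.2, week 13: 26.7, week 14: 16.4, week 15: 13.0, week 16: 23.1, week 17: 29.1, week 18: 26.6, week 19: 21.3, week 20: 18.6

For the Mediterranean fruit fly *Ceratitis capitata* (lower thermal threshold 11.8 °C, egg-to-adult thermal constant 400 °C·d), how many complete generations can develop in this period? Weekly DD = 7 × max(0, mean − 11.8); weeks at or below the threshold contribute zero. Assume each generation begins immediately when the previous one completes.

2 generations

Weekly DD (7 × max(0, T̄ − 11.8)): 31.5, 0.0, 60.2, 68.6, 45.5, 121.1, 30.8, 42.7, 84.0, 72.1, 23.1, 9.8, 104.3, 32.2, 8.4, 79.1, 121.1, 103.6, 66.5, 47.6.
Season total = 1152.2 DD.
Complete generations = ⌊1152.2 / 400⌋ = 2.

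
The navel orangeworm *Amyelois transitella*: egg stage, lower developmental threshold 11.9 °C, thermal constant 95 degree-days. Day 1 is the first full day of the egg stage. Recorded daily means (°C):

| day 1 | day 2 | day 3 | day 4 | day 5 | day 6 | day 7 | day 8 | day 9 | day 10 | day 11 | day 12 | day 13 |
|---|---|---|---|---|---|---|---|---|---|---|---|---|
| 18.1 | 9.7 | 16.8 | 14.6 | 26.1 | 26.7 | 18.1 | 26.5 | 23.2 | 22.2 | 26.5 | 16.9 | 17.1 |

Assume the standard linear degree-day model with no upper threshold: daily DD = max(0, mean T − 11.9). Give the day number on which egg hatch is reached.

day 11

Daily DD above 11.9 °C: 6.2, 0.0, 4.9, 2.7, 14.2, 14.8, 6.2, 14.6, 11.3, 10.3, 14.6, 5.0, 5.2.
Cumulative: 6.2, 6.2, 11.1, 13.8, 28.0, 42.8, 49.0, 63.6, 74.9, 85.2, 99.8, 104.8, 110.0.
The total first reaches 95 DD on day 11.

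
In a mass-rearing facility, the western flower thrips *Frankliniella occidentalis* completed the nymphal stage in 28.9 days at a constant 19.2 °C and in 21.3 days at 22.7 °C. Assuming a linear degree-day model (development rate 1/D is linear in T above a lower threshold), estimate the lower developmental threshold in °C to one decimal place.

9.4 °C

Under the model K = D·(T − T_b), so D₁·(T₁ − T_b) = D₂·(T₂ − T_b).
28.9·(19.2 − T_b) = 21.3·(22.7 − T_b)
T_b = (28.9·19.2 − 21.3·22.7) / (28.9 − 21.3) = 71.37 / 7.6 = 9.391 °C ≈ 9.4 °C.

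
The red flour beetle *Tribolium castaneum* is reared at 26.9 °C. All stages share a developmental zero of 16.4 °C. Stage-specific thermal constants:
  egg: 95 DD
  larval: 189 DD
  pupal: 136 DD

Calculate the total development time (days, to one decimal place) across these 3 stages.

Daily accumulation at 26.9 °C = 26.9 − 16.4 = 10.5 DD/day.
Total K = 95 + 189 + 136 = 420 DD.
Total duration = 420 / 10.5 = 40.000 ≈ 40.0 days.

40.0 days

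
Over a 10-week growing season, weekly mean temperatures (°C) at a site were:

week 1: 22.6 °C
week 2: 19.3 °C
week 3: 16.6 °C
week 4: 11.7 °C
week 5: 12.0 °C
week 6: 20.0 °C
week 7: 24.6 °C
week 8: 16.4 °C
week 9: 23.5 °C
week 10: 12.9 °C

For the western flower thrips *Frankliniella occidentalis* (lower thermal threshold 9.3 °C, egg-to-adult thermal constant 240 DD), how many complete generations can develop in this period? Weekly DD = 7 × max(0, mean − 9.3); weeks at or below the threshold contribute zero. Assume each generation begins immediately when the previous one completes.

Weekly DD (7 × max(0, T̄ − 9.3)): 93.1, 70.0, 51.1, 16.8, 18.9, 74.9, 107.1, 49.7, 99.4, 25.2.
Season total = 606.2 DD.
Complete generations = ⌊606.2 / 240⌋ = 2.

2 generations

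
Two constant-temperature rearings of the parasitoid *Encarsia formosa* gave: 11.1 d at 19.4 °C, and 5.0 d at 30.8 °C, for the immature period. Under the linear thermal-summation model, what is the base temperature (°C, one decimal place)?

Under the model K = D·(T − T_b), so D₁·(T₁ − T_b) = D₂·(T₂ − T_b).
11.1·(19.4 − T_b) = 5.0·(30.8 − T_b)
T_b = (11.1·19.4 − 5.0·30.8) / (11.1 − 5.0) = 61.34 / 6.1 = 10.056 °C ≈ 10.1 °C.

10.1 °C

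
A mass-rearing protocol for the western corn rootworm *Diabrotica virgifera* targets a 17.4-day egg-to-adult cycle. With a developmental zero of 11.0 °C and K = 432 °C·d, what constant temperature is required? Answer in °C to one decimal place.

35.8 °C

Required daily accumulation = 432 / 17.4 = 24.828 DD/day.
T = T_base + 24.828 = 11.0 + 24.828 = 35.828 ≈ 35.8 °C.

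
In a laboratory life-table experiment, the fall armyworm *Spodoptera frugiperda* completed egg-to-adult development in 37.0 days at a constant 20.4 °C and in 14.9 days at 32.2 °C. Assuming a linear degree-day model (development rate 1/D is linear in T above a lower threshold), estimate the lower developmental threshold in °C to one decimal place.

12.4 °C

Linear rate model ⇒ the product D·(T − T_b) is constant across temperatures.
37.0·(20.4 − T_b) = 14.9·(32.2 − T_b)
T_b = (37.0·20.4 − 14.9·32.2) / (37.0 − 14.9) = 275.02 / 22.1 = 12.444 °C ≈ 12.4 °C.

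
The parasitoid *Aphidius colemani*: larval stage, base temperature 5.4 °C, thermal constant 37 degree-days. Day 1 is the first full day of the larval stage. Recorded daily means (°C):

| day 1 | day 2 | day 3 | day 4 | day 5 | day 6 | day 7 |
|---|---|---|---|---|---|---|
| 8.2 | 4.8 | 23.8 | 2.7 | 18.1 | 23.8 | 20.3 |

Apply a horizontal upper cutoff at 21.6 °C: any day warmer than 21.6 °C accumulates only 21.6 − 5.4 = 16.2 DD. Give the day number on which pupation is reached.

Daily DD above 5.4 °C (capped at 16.2): 2.8, 0.0, 16.2, 0.0, 12.7, 16.2, 14.9.
Cumulative: 2.8, 2.8, 19.0, 19.0, 31.7, 47.9, 62.8.
The total first reaches 37 DD on day 6.

day 6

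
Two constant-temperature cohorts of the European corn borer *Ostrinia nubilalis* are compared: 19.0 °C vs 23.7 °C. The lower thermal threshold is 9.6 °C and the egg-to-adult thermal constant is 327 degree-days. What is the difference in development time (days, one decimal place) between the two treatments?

At 19.0 °C: 327 / (19.0 − 9.6) = 327 / 9.4 = 34.787 d.
At 23.7 °C: 327 / (23.7 − 9.6) = 327 / 14.1 = 23.191 d.
Difference = |34.787 − 23.191| = 11.596 ≈ 11.6 days.

11.6 days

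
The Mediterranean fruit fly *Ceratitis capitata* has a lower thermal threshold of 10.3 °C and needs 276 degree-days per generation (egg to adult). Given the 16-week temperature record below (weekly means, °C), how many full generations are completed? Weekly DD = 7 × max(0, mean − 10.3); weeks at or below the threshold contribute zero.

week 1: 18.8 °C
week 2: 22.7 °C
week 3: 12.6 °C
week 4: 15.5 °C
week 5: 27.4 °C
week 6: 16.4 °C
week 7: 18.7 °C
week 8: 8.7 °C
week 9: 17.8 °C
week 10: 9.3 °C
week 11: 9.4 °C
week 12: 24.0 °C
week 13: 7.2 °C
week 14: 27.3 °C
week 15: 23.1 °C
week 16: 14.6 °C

2 generations

Weekly DD (7 × max(0, T̄ − 10.3)): 59.5, 86.8, 16.1, 36.4, 119.7, 42.7, 58.8, 0.0, 52.5, 0.0, 0.0, 95.9, 0.0, 119.0, 89.6, 30.1.
Season total = 807.1 DD.
Complete generations = ⌊807.1 / 276⌋ = 2.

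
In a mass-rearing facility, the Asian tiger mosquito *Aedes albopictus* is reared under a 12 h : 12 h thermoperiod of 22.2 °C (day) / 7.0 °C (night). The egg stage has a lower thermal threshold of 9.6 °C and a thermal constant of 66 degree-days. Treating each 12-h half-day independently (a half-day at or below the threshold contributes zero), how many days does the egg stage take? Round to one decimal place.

10.5 days

Day half: max(0, 22.2 − 9.6) × 0.5 = 12.6 × 0.5 = 6.30 DD.
Night half: max(0, 7.0 − 9.6) × 0.5 = 0.0 × 0.5 = 0.00 DD.
Per 24 h: 6.30 DD/day.
Duration = 66 / 6.30 = 10.476 ≈ 10.5 days.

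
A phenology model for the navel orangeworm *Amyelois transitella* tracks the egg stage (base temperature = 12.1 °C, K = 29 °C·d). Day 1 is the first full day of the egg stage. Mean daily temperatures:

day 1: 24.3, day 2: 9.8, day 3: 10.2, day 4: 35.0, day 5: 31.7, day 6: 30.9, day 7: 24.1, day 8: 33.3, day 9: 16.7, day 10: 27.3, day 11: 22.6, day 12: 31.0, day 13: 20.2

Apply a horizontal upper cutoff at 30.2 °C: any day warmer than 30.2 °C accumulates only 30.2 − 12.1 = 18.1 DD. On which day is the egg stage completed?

day 4

Daily DD above 12.1 °C (capped at 18.1): 12.2, 0.0, 0.0, 18.1, 18.1, 18.1, 12.0, 18.1, 4.6, 15.2, 10.5, 18.1, 8.1.
Cumulative: 12.2, 12.2, 12.2, 30.3, 48.4, 66.5, 78.5, 96.6, 101.2, 116.4, 126.9, 145.0, 153.1.
The total first reaches 29 DD on day 4.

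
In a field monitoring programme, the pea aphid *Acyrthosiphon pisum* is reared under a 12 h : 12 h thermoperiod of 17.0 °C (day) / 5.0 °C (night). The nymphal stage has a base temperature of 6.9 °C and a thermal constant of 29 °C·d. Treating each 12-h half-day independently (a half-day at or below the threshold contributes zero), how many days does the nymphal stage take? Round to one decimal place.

Day half: max(0, 17.0 − 6.9) × 0.5 = 10.1 × 0.5 = 5.05 DD.
Night half: max(0, 5.0 − 6.9) × 0.5 = 0.0 × 0.5 = 0.00 DD.
Per 24 h: 5.05 DD/day.
Duration = 29 / 5.05 = 5.743 ≈ 5.7 days.

5.7 days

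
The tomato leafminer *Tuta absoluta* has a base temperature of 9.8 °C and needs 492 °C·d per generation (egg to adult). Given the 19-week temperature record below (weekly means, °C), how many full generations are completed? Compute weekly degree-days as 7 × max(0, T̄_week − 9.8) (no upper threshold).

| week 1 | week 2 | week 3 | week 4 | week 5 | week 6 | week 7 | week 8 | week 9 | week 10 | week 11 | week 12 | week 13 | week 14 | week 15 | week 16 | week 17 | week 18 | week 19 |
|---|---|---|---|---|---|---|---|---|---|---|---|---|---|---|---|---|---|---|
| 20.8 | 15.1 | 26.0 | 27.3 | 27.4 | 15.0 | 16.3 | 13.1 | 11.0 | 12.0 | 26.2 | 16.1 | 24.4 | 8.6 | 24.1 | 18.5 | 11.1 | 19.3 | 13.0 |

Weekly DD (7 × max(0, T̄ − 9.8)): 77.0, 37.1, 113.4, 122.5, 123.2, 36.4, 45.5, 23.1, 8.4, 15.4, 114.8, 44.1, 102.2, 0.0, 100.1, 60.9, 9.1, 66.5, 22.4.
Season total = 1122.1 DD.
Complete generations = ⌊1122.1 / 492⌋ = 2.

2 generations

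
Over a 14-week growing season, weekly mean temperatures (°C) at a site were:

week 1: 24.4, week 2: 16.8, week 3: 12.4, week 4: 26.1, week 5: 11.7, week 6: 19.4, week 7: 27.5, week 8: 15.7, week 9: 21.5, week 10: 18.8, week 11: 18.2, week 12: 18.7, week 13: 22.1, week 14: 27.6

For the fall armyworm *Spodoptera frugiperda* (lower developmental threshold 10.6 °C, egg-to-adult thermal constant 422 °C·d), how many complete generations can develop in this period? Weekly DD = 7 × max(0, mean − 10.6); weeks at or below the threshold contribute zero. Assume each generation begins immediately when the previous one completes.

Weekly DD (7 × max(0, T̄ − 10.6)): 96.6, 43.4, 12.6, 108.5, 7.7, 61.6, 118.3, 35.7, 76.3, 57.4, 53.2, 56.7, 80.5, 119.0.
Season total = 927.5 DD.
Complete generations = ⌊927.5 / 422⌋ = 2.

2 generations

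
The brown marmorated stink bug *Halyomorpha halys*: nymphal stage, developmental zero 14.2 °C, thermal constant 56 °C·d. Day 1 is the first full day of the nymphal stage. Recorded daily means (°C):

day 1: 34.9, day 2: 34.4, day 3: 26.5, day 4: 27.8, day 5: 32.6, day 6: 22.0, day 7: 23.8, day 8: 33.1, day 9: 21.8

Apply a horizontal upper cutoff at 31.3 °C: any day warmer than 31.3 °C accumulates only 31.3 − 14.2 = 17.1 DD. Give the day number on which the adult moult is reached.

day 4

Daily DD above 14.2 °C (capped at 17.1): 17.1, 17.1, 12.3, 13.6, 17.1, 7.8, 9.6, 17.1, 7.6.
Cumulative: 17.1, 34.2, 46.5, 60.1, 77.2, 85.0, 94.6, 111.7, 119.3.
The total first reaches 56 DD on day 4.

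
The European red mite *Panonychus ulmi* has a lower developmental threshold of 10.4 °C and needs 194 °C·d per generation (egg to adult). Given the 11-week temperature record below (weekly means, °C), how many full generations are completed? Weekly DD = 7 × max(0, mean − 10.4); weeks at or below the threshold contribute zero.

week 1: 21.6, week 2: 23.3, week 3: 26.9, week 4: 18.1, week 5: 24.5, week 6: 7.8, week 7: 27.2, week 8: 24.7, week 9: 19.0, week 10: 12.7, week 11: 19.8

Weekly DD (7 × max(0, T̄ − 10.4)): 78.4, 90.3, 115.5, 53.9, 98.7, 0.0, 117.6, 100.1, 60.2, 16.1, 65.8.
Season total = 796.6 DD.
Complete generations = ⌊796.6 / 194⌋ = 4.

4 generations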